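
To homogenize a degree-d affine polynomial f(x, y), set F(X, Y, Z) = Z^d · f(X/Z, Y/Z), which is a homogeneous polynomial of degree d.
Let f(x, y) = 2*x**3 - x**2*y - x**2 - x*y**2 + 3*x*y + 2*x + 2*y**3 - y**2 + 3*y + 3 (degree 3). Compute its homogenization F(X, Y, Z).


F(X, Y, Z) = 2*X**3 - X**2*Y - X**2*Z - X*Y**2 + 3*X*Y*Z + 2*X*Z**2 + 2*Y**3 - Y**2*Z + 3*Y*Z**2 + 3*Z**3

deg(f) = 3.
Substitute x = X/Z, y = Y/Z into f, then multiply by Z^3.
  monomial 2·x^3·y^0 ↦ 2·X^3·Y^0·Z^0.
  monomial -1·x^2·y^1 ↦ -1·X^2·Y^1·Z^0.
  monomial -1·x^2·y^0 ↦ -1·X^2·Y^0·Z^1.
  monomial -1·x^1·y^2 ↦ -1·X^1·Y^2·Z^0.
  monomial 3·x^1·y^1 ↦ 3·X^1·Y^1·Z^1.
  monomial 2·x^1·y^0 ↦ 2·X^1·Y^0·Z^2.
  monomial 2·x^0·y^3 ↦ 2·X^0·Y^3·Z^0.
  monomial -1·x^0·y^2 ↦ -1·X^0·Y^2·Z^1.
  monomial 3·x^0·y^1 ↦ 3·X^0·Y^1·Z^2.
  monomial 3·x^0·y^0 ↦ 3·X^0·Y^0·Z^3.
Collecting: F(X, Y, Z) = 2*X**3 - X**2*Y - X**2*Z - X*Y**2 + 3*X*Y*Z + 2*X*Z**2 + 2*Y**3 - Y**2*Z + 3*Y*Z**2 + 3*Z**3.


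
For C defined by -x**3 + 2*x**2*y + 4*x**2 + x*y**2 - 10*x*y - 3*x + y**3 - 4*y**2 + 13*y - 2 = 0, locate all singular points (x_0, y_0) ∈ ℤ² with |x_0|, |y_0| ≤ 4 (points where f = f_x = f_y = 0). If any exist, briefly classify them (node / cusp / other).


Singular points: {(2, 1)}; classification: cusp.

Compute partial derivatives:
  f_x = -3*x**2 + 4*x*y + 8*x + y**2 - 10*y - 3.
  f_y = 2*x**2 + 2*x*y - 10*x + 3*y**2 - 8*y + 13.
Scan x_0 ∈ {−4, ..., 4}. For each x_0, f_y(x_0, y) is a polynomial in y; find its integer roots y ∈ {−4, ..., 4}, then test f_x and f at those candidates.
  x = -4: f_y(-4, y) = 3*y**2 - 16*y + 85; no integer root y with |y| ≤ 4.
  x = -3: f_y(-3, y) = 3*y**2 - 14*y + 61; no integer root y with |y| ≤ 4.
  x = -2: f_y(-2, y) = 3*y**2 - 12*y + 41; no integer root y with |y| ≤ 4.
  x = -1: f_y(-1, y) = 3*y**2 - 10*y + 25; no integer root y with |y| ≤ 4.
  x = 0: f_y(0, y) = 3*y**2 - 8*y + 13; no integer root y with |y| ≤ 4.
  x = 1: f_y(1, y) = 3*y**2 - 6*y + 5; no integer root y with |y| ≤ 4.
  x = 2: f_y(2, y) = 3*y**2 - 4*y + 1; vanishes at y ∈ {1}. (2, 1): f_x = 0, f = 0 — SINGULAR.
  x = 3: f_y(3, y) = 3*y**2 - 2*y + 1; no integer root y with |y| ≤ 4.
  x = 4: f_y(4, y) = 3*y**2 + 5; no integer root y with |y| ≤ 4.
Only singular point on the grid: (2, 1).
Classify: substitute x = 2 + u, y = 1 + v and expand: f = -u**3 + 2*u**2*v + u*v**2 + v**3 + v**2.
No constant or linear terms (consistent with a singular point). Quadratic part: v**2. Cubic part: -u**3 + 2*u**2*v + u*v**2 + v**3.
The quadratic part v**2 is a perfect square, so there is a single (double) tangent line v = 0, i.e. y = 1. Restricting the cubic part to that line (v = 0) leaves -u**3 ≠ 0, so f is not divisible by v and the branch is v² ≈ u**3 to lowest order — this is a cusp.
Classification: cusp.


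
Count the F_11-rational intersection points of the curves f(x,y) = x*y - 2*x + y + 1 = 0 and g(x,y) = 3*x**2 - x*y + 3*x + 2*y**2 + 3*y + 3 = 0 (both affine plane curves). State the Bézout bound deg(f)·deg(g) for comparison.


Common zeros: ∅; count = 0; Bézout bound = 4.

deg(f) = 2, deg(g) = 2, so Bézout bound = 4.
Scan x ∈ F_11. For each x, list the y ∈ F_11 with f(x, y) ≡ 0 and those with g(x, y) ≡ 0 (mod 11); the common zeros in that column are the intersection.
  x = 0: f ≡ 0 at y ∈ {10}; g ≡ 0 at y ∈ ∅; common: ∅.
  x = 1: f ≡ 0 at y ∈ {6}; g ≡ 0 at y ∈ {3, 7}; common: ∅.
  x = 2: f ≡ 0 at y ∈ {1}; g ≡ 0 at y ∈ {6, 10}; common: ∅.
  x = 3: f ≡ 0 at y ∈ {4}; g ≡ 0 at y ∈ ∅; common: ∅.
  x = 4: f ≡ 0 at y ∈ {8}; g ≡ 0 at y ∈ {7, 10}; common: ∅.
  x = 5: f ≡ 0 at y ∈ {7}; g ≡ 0 at y ∈ ∅; common: ∅.
  x = 6: f ≡ 0 at y ∈ {0}; g ≡ 0 at y ∈ {9}; common: ∅.
  x = 7: f ≡ 0 at y ∈ {3}; g ≡ 0 at y ∈ {4, 9}; common: ∅.
  x = 8: f ≡ 0 at y ∈ {9}; g ≡ 0 at y ∈ {4}; common: ∅.
  x = 9: f ≡ 0 at y ∈ {5}; g ≡ 0 at y ∈ ∅; common: ∅.
  x = 10: f ≡ 0 at y ∈ ∅; g ≡ 0 at y ∈ {3, 6}; common: ∅.
Collecting: common zeros = ∅, so the count is 0.
Comparison with the Bézout bound: 0 ≤ 4 = deg(f)·deg(g), as expected for curves with no common component (the affine F_11-count falls short of the bound because intersections may lie at infinity, over extension fields, or carry multiplicity).


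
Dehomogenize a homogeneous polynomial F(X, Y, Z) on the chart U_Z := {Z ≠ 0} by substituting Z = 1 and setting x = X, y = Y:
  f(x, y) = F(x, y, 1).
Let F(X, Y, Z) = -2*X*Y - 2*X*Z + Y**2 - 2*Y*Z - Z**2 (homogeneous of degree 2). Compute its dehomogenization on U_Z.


f(x, y) = -2*x*y - 2*x + y**2 - 2*y - 1

On U_Z we set Z = 1. Each monomial c·X^i·Y^j·Z^k in F becomes c·x^i·y^j·1^k = c·x^i·y^j.
Substituting Z = 1: F(X, Y, 1) = -2*x*y - 2*x + y**2 - 2*y - 1.
Note: deg(f) ≤ deg(F) = 2; strict inequality happens when F is divisible by Z (lost terms).


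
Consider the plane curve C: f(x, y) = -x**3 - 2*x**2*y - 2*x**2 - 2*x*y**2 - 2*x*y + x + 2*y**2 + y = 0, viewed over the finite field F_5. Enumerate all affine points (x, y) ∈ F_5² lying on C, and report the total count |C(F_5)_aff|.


Affine F_5-points: {(0, 0), (0, 2), (1, 1), (2, 3), (2, 4)}; count = 5.

For each of the 25 pairs (x, y) ∈ F_5², evaluate f(x, y) mod 5. Record the zeros.
  x = 0: [0↦0, 1↦3, 2↦0, 3↦1, 4↦1]  zeros at y ∈ {0, 2}
  x = 1: [0↦3, 1↦0, 2↦2, 3↦4, 4↦1]  zeros at y ∈ {1}
  x = 2: [0↦1, 1↦3, 2↦1, 3↦0, 4↦0]  zeros at y ∈ {3, 4}
  x = 3: [0↦3, 1↦1, 2↦1, 3↦3, 4↦2]  zeros at y ∈ ∅
  x = 4: [0↦3, 1↦3, 2↦1, 3↦2, 4↦1]  zeros at y ∈ ∅
Collecting zeros: affine points = {(0, 0), (0, 2), (1, 1), (2, 3), (2, 4)}.
Total count |C(F_5)_aff| = 5.


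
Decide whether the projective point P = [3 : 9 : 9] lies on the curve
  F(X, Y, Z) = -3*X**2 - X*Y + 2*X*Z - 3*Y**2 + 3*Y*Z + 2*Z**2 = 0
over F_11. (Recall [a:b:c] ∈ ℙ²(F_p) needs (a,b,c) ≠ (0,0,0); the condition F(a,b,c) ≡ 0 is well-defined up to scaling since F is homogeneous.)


F(3,9,9) ≡ 8 (mod 11); P is NOT on the curve.

Evaluate F(3, 9, 9) term-by-term (mod 11).
  -3*X**2 ↦ -3·9·1·1 = -27
  -X*Y ↦ -1·3·9·1 = -27
  2*X*Z ↦ 2·3·1·9 = 54
  -3*Y**2 ↦ -3·1·81·1 = -243
  3*Y*Z ↦ 3·1·9·9 = 243
  2*Z**2 ↦ 2·1·1·81 = 162
Sum: F(3, 9, 9) = (-27) + (-27) + (54) + (-243) + (243) + (162) = 162.
Reducing mod 11: 162 ≡ 8 (mod 11).
Since F(a, b, c) ≡ 8 ≠ 0 (mod 11), P does NOT lie on the curve.


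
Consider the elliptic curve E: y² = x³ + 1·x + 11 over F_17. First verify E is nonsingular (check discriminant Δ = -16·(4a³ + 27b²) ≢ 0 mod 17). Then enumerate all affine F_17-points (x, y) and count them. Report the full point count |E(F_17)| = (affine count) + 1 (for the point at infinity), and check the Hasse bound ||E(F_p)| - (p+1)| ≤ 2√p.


Affine points = {(1, 8), (1, 9), (2, 2), (2, 15), (7, 2), (7, 15), (8, 2), (8, 15), (9, 1), (9, 16), (10, 1), (10, 16), (12, 0), (14, 7), (14, 10), (15, 1), (15, 16), (16, 3), (16, 14)}; affine count = 19; |E(F_17)| = 20.

Discriminant check: Δ ∝ 4a³ + 27b² = 4·1³ + 27·11² = 4·1 + 27·121 ≡ 7 (mod 17). Nonzero ⇒ E is nonsingular.
For each x ∈ F_17, compute rhs = x³ + 1·x + 11 mod 17, then count y ∈ F_17 with y² ≡ rhs.
  x = 0: rhs = 11, matching y values: none (0 points).
  x = 1: rhs = 13, matching y values: 8, 9 (2 points).
  x = 2: rhs = 4, matching y values: 2, 15 (2 points).
  x = 3: rhs = 7, matching y values: none (0 points).
  x = 4: rhs = 11, matching y values: none (0 points).
  x = 5: rhs = 5, matching y values: none (0 points).
  x = 6: rhs = 12, matching y values: none (0 points).
  x = 7: rhs = 4, matching y values: 2, 15 (2 points).
  x = 8: rhs = 4, matching y values: 2, 15 (2 points).
  x = 9: rhs = 1, matching y values: 1, 16 (2 points).
  x = 10: rhs = 1, matching y values: 1, 16 (2 points).
  x = 11: rhs = 10, matching y values: none (0 points).
  x = 12: rhs = 0, matching y values: 0 (1 points).
  x = 13: rhs = 11, matching y values: none (0 points).
  x = 14: rhs = 15, matching y values: 7, 10 (2 points).
  x = 15: rhs = 1, matching y values: 1, 16 (2 points).
  x = 16: rhs = 9, matching y values: 3, 14 (2 points).
Total affine count: 19.
Full point count |E(F_17)| = 19 + 1 = 20.
Hasse bound: |20 − (17+1)| = |2| = 2 ≤ 2√17 ≈ 8.2462 ✓.


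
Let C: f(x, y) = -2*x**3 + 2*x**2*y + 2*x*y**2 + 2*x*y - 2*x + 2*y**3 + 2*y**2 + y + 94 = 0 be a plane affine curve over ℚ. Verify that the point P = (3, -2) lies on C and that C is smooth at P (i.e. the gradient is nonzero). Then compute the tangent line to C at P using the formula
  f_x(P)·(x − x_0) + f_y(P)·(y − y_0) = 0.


Tangent line at P: -76*x + 17*y + 262 = 0.

Step 1: f(3, -2) = 0, so P lies on C.
Step 2: partial derivatives
  f_x(x, y) = -6*x**2 + 4*x*y + 2*y**2 + 2*y - 2, f_y(x, y) = 2*x**2 + 4*x*y + 2*x + 6*y**2 + 4*y + 1.
  f_x(P) = -76, f_y(P) = 17 (gradient nonzero, so P is smooth).
Step 3: tangent line at P: -76·(x − 3) + 17·(y − -2) = 0.
Expanding: -76*x + 17*y + 262 = 0.


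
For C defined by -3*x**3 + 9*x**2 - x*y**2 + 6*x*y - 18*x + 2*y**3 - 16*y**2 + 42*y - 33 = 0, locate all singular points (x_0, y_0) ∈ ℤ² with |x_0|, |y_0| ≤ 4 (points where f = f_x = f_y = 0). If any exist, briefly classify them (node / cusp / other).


Singular points: {(1, 3)}; classification: cusp.

Compute partial derivatives:
  f_x = -9*x**2 + 18*x - y**2 + 6*y - 18.
  f_y = -2*x*y + 6*x + 6*y**2 - 32*y + 42.
Scan x_0 ∈ {−4, ..., 4}. For each x_0, f_y(x_0, y) is a polynomial in y; find its integer roots y ∈ {−4, ..., 4}, then test f_x and f at those candidates.
  x = -4: f_y(-4, y) = 6*y**2 - 24*y + 18; vanishes at y ∈ {1, 3}. (-4, 1): f_x = -229 ≠ 0; (-4, 3): f_x = -225 ≠ 0.
  x = -3: f_y(-3, y) = 6*y**2 - 26*y + 24; vanishes at y ∈ {3}. (-3, 3): f_x = -144 ≠ 0.
  x = -2: f_y(-2, y) = 6*y**2 - 28*y + 30; vanishes at y ∈ {3}. (-2, 3): f_x = -81 ≠ 0.
  x = -1: f_y(-1, y) = 6*y**2 - 30*y + 36; vanishes at y ∈ {2, 3}. (-1, 2): f_x = -37 ≠ 0; (-1, 3): f_x = -36 ≠ 0.
  x = 0: f_y(0, y) = 6*y**2 - 32*y + 42; vanishes at y ∈ {3}. (0, 3): f_x = -9 ≠ 0.
  x = 1: f_y(1, y) = 6*y**2 - 34*y + 48; vanishes at y ∈ {3}. (1, 3): f_x = 0, f = 0 — SINGULAR.
  x = 2: f_y(2, y) = 6*y**2 - 36*y + 54; vanishes at y ∈ {3}. (2, 3): f_x = -9 ≠ 0.
  x = 3: f_y(3, y) = 6*y**2 - 38*y + 60; vanishes at y ∈ {3}. (3, 3): f_x = -36 ≠ 0.
  x = 4: f_y(4, y) = 6*y**2 - 40*y + 66; vanishes at y ∈ {3}. (4, 3): f_x = -81 ≠ 0.
Only singular point on the grid: (1, 3).
Classify: substitute x = 1 + u, y = 3 + v and expand: f = -3*u**3 - u*v**2 + 2*v**3 + v**2.
No constant or linear terms (consistent with a singular point). Quadratic part: v**2. Cubic part: -3*u**3 - u*v**2 + 2*v**3.
The quadratic part v**2 is a perfect square, so there is a single (double) tangent line v = 0, i.e. y = 3. Restricting the cubic part to that line (v = 0) leaves -3*u**3 ≠ 0, so f is not divisible by v and the branch is v² ≈ 3*u**3 to lowest order — this is a cusp.
Classification: cusp.


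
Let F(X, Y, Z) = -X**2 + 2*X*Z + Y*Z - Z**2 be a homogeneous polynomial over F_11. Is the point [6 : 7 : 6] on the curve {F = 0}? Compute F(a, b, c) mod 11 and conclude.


F(6,7,6) ≡ 9 (mod 11); P is NOT on the curve.

Evaluate F(6, 7, 6) term-by-term (mod 11).
  -X**2 ↦ -1·36·1·1 = -36
  2*X*Z ↦ 2·6·1·6 = 72
  Y*Z ↦ 1·1·7·6 = 42
  -Z**2 ↦ -1·1·1·36 = -36
Sum: F(6, 7, 6) = (-36) + (72) + (42) + (-36) = 42.
Reducing mod 11: 42 ≡ 9 (mod 11).
Since F(a, b, c) ≡ 9 ≠ 0 (mod 11), P does NOT lie on the curve.


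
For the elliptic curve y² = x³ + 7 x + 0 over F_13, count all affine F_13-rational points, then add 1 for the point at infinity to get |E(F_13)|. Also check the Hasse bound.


Affine points = {(0, 0), (2, 3), (2, 10), (3, 3), (3, 10), (4, 1), (4, 12), (5, 2), (5, 11), (8, 3), (8, 10), (9, 5), (9, 8), (10, 2), (10, 11), (11, 2), (11, 11)}; affine count = 17; |E(F_13)| = 18.

Discriminant check: Δ ∝ 4a³ + 27b² = 4·7³ + 27·0² = 4·343 + 27·0 ≡ 7 (mod 13). Nonzero ⇒ E is nonsingular.
For each x ∈ F_13, compute rhs = x³ + 7·x + 0 mod 13, then count y ∈ F_13 with y² ≡ rhs.
  x = 0: rhs = 0, matching y values: 0 (1 points).
  x = 1: rhs = 8, matching y values: none (0 points).
  x = 2: rhs = 9, matching y values: 3, 10 (2 points).
  x = 3: rhs = 9, matching y values: 3, 10 (2 points).
  x = 4: rhs = 1, matching y values: 1, 12 (2 points).
  x = 5: rhs = 4, matching y values: 2, 11 (2 points).
  x = 6: rhs = 11, matching y values: none (0 points).
  x = 7: rhs = 2, matching y values: none (0 points).
  x = 8: rhs = 9, matching y values: 3, 10 (2 points).
  x = 9: rhs = 12, matching y values: 5, 8 (2 points).
  x = 10: rhs = 4, matching y values: 2, 11 (2 points).
  x = 11: rhs = 4, matching y values: 2, 11 (2 points).
  x = 12: rhs = 5, matching y values: none (0 points).
Total affine count: 17.
Full point count |E(F_13)| = 17 + 1 = 18.
Hasse bound: |18 − (13+1)| = |4| = 4 ≤ 2√13 ≈ 7.2111 ✓.


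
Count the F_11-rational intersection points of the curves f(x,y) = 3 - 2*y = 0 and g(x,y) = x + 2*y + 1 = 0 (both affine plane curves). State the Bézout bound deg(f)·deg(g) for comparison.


Common zeros: {(7, 7)}; count = 1; Bézout bound = 1.

deg(f) = 1, deg(g) = 1, so Bézout bound = 1.
Scan x ∈ F_11. For each x, list the y ∈ F_11 with f(x, y) ≡ 0 and those with g(x, y) ≡ 0 (mod 11); the common zeros in that column are the intersection.
  x = 0: f ≡ 0 at y ∈ {7}; g ≡ 0 at y ∈ {5}; common: ∅.
  x = 1: f ≡ 0 at y ∈ {7}; g ≡ 0 at y ∈ {10}; common: ∅.
  x = 2: f ≡ 0 at y ∈ {7}; g ≡ 0 at y ∈ {4}; common: ∅.
  x = 3: f ≡ 0 at y ∈ {7}; g ≡ 0 at y ∈ {9}; common: ∅.
  x = 4: f ≡ 0 at y ∈ {7}; g ≡ 0 at y ∈ {3}; common: ∅.
  x = 5: f ≡ 0 at y ∈ {7}; g ≡ 0 at y ∈ {8}; common: ∅.
  x = 6: f ≡ 0 at y ∈ {7}; g ≡ 0 at y ∈ {2}; common: ∅.
  x = 7: f ≡ 0 at y ∈ {7}; g ≡ 0 at y ∈ {7}; common: {7}.
  x = 8: f ≡ 0 at y ∈ {7}; g ≡ 0 at y ∈ {1}; common: ∅.
  x = 9: f ≡ 0 at y ∈ {7}; g ≡ 0 at y ∈ {6}; common: ∅.
  x = 10: f ≡ 0 at y ∈ {7}; g ≡ 0 at y ∈ {0}; common: ∅.
Collecting: common zeros = {(7, 7)}, so the count is 1.
Comparison with the Bézout bound: 1 ≤ 1 = deg(f)·deg(g), as expected for curves with no common component (the bound is attained).


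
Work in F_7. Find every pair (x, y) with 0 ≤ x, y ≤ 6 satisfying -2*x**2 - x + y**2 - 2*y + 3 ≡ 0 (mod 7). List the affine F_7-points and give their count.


Affine F_7-points: {(1, 0), (1, 2), (2, 0), (2, 2), (5, 3), (5, 6)}; count = 6.

For each of the 49 pairs (x, y) ∈ F_7², evaluate f(x, y) mod 7. Record the zeros.
  x = 0: [0↦3, 1↦2, 2↦3, 3↦6, 4↦4, 5↦4, 6↦6]  zeros at y ∈ ∅
  x = 1: [0↦0, 1↦6, 2↦0, 3↦3, 4↦1, 5↦1, 6↦3]  zeros at y ∈ {0, 2}
  x = 2: [0↦0, 1↦6, 2↦0, 3↦3, 4↦1, 5↦1, 6↦3]  zeros at y ∈ {0, 2}
  x = 3: [0↦3, 1↦2, 2↦3, 3↦6, 4↦4, 5↦4, 6↦6]  zeros at y ∈ ∅
  x = 4: [0↦2, 1↦1, 2↦2, 3↦5, 4↦3, 5↦3, 6↦5]  zeros at y ∈ ∅
  x = 5: [0↦4, 1↦3, 2↦4, 3↦0, 4↦5, 5↦5, 6↦0]  zeros at y ∈ {3, 6}
  x = 6: [0↦2, 1↦1, 2↦2, 3↦5, 4↦3, 5↦3, 6↦5]  zeros at y ∈ ∅
Collecting zeros: affine points = {(1, 0), (1, 2), (2, 0), (2, 2), (5, 3), (5, 6)}.
Total count |C(F_7)_aff| = 6.


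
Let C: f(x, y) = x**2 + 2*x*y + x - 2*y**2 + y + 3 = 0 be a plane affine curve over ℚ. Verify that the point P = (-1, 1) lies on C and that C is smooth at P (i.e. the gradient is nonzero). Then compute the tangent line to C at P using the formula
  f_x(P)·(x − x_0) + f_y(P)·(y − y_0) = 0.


Tangent line at P: x - 5*y + 6 = 0.

Step 1: f(-1, 1) = 0, so P lies on C.
Step 2: partial derivatives
  f_x(x, y) = 2*x + 2*y + 1, f_y(x, y) = 2*x - 4*y + 1.
  f_x(P) = 1, f_y(P) = -5 (gradient nonzero, so P is smooth).
Step 3: tangent line at P: 1·(x − -1) + -5·(y − 1) = 0.
Expanding: x - 5*y + 6 = 0.


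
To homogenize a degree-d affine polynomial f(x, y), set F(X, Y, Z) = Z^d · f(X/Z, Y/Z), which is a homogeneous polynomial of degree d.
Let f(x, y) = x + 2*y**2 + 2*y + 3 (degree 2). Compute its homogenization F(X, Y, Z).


F(X, Y, Z) = X*Z + 2*Y**2 + 2*Y*Z + 3*Z**2

deg(f) = 2.
Substitute x = X/Z, y = Y/Z into f, then multiply by Z^2.
  monomial 1·x^1·y^0 ↦ 1·X^1·Y^0·Z^1.
  monomial 2·x^0·y^2 ↦ 2·X^0·Y^2·Z^0.
  monomial 2·x^0·y^1 ↦ 2·X^0·Y^1·Z^1.
  monomial 3·x^0·y^0 ↦ 3·X^0·Y^0·Z^2.
Collecting: F(X, Y, Z) = X*Z + 2*Y**2 + 2*Y*Z + 3*Z**2.


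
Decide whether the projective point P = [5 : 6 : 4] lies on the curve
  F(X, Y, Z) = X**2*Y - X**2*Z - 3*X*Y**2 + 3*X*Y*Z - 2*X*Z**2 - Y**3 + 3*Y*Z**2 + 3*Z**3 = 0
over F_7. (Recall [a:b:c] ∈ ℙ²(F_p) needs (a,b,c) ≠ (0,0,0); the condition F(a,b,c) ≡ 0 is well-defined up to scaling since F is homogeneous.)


F(5,6,4) ≡ 2 (mod 7); P is NOT on the curve.

Evaluate F(5, 6, 4) term-by-term (mod 7).
  X**2*Y ↦ 1·25·6·1 = 150
  -X**2*Z ↦ -1·25·1·4 = -100
  -3*X*Y**2 ↦ -3·5·36·1 = -540
  3*X*Y*Z ↦ 3·5·6·4 = 360
  -2*X*Z**2 ↦ -2·5·1·16 = -160
  -Y**3 ↦ -1·1·216·1 = -216
  3*Y*Z**2 ↦ 3·1·6·16 = 288
  3*Z**3 ↦ 3·1·1·64 = 192
Sum: F(5, 6, 4) = (150) + (-100) + (-540) + (360) + (-160) + (-216) + (288) + (192) = -26.
Reducing mod 7: -26 ≡ 2 (mod 7).
Since F(a, b, c) ≡ 2 ≠ 0 (mod 7), P does NOT lie on the curve.


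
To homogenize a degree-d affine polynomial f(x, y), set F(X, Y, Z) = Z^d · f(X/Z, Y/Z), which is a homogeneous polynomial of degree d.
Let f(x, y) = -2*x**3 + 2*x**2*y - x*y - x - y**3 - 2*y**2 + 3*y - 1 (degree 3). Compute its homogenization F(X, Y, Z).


F(X, Y, Z) = -2*X**3 + 2*X**2*Y - X*Y*Z - X*Z**2 - Y**3 - 2*Y**2*Z + 3*Y*Z**2 - Z**3

deg(f) = 3.
Substitute x = X/Z, y = Y/Z into f, then multiply by Z^3.
  monomial -2·x^3·y^0 ↦ -2·X^3·Y^0·Z^0.
  monomial 2·x^2·y^1 ↦ 2·X^2·Y^1·Z^0.
  monomial -1·x^1·y^1 ↦ -1·X^1·Y^1·Z^1.
  monomial -1·x^1·y^0 ↦ -1·X^1·Y^0·Z^2.
  monomial -1·x^0·y^3 ↦ -1·X^0·Y^3·Z^0.
  monomial -2·x^0·y^2 ↦ -2·X^0·Y^2·Z^1.
  monomial 3·x^0·y^1 ↦ 3·X^0·Y^1·Z^2.
  monomial -1·x^0·y^0 ↦ -1·X^0·Y^0·Z^3.
Collecting: F(X, Y, Z) = -2*X**3 + 2*X**2*Y - X*Y*Z - X*Z**2 - Y**3 - 2*Y**2*Z + 3*Y*Z**2 - Z**3.


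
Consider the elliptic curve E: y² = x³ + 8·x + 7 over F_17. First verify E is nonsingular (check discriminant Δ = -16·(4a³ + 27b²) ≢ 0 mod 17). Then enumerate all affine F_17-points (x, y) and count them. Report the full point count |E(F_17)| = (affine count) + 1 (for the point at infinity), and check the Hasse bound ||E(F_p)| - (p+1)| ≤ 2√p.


Affine points = {(1, 4), (1, 13), (4, 1), (4, 16), (5, 6), (5, 11), (6, 4), (6, 13), (7, 7), (7, 10), (9, 3), (9, 14), (10, 4), (10, 13), (11, 7), (11, 10), (13, 8), (13, 9), (15, 0), (16, 7), (16, 10)}; affine count = 21; |E(F_17)| = 22.

Discriminant check: Δ ∝ 4a³ + 27b² = 4·8³ + 27·7² = 4·512 + 27·49 ≡ 5 (mod 17). Nonzero ⇒ E is nonsingular.
For each x ∈ F_17, compute rhs = x³ + 8·x + 7 mod 17, then count y ∈ F_17 with y² ≡ rhs.
  x = 0: rhs = 7, matching y values: none (0 points).
  x = 1: rhs = 16, matching y values: 4, 13 (2 points).
  x = 2: rhs = 14, matching y values: none (0 points).
  x = 3: rhs = 7, matching y values: none (0 points).
  x = 4: rhs = 1, matching y values: 1, 16 (2 points).
  x = 5: rhs = 2, matching y values: 6, 11 (2 points).
  x = 6: rhs = 16, matching y values: 4, 13 (2 points).
  x = 7: rhs = 15, matching y values: 7, 10 (2 points).
  x = 8: rhs = 5, matching y values: none (0 points).
  x = 9: rhs = 9, matching y values: 3, 14 (2 points).
  x = 10: rhs = 16, matching y values: 4, 13 (2 points).
  x = 11: rhs = 15, matching y values: 7, 10 (2 points).
  x = 12: rhs = 12, matching y values: none (0 points).
  x = 13: rhs = 13, matching y values: 8, 9 (2 points).
  x = 14: rhs = 7, matching y values: none (0 points).
  x = 15: rhs = 0, matching y values: 0 (1 points).
  x = 16: rhs = 15, matching y values: 7, 10 (2 points).
Total affine count: 21.
Full point count |E(F_17)| = 21 + 1 = 22.
Hasse bound: |22 − (17+1)| = |4| = 4 ≤ 2√17 ≈ 8.2462 ✓.


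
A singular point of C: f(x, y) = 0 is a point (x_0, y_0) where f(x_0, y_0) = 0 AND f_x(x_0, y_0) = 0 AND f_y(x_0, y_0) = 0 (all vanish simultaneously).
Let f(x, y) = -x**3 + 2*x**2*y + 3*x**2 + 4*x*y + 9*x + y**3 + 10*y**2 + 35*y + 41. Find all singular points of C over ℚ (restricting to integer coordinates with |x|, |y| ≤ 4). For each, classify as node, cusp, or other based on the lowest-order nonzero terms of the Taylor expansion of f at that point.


Singular points: {(-1, -3)}; classification: cusp.

Compute partial derivatives:
  f_x = -3*x**2 + 4*x*y + 6*x + 4*y + 9.
  f_y = 2*x**2 + 4*x + 3*y**2 + 20*y + 35.
Scan x_0 ∈ {−4, ..., 4}. For each x_0, f_y(x_0, y) is a polynomial in y; find its integer roots y ∈ {−4, ..., 4}, then test f_x and f at those candidates.
  x = -4: f_y(-4, y) = 3*y**2 + 20*y + 51; no integer root y with |y| ≤ 4.
  x = -3: f_y(-3, y) = 3*y**2 + 20*y + 41; no integer root y with |y| ≤ 4.
  x = -2: f_y(-2, y) = 3*y**2 + 20*y + 35; no integer root y with |y| ≤ 4.
  x = -1: f_y(-1, y) = 3*y**2 + 20*y + 33; vanishes at y ∈ {-3}. (-1, -3): f_x = 0, f = 0 — SINGULAR.
  x = 0: f_y(0, y) = 3*y**2 + 20*y + 35; no integer root y with |y| ≤ 4.
  x = 1: f_y(1, y) = 3*y**2 + 20*y + 41; no integer root y with |y| ≤ 4.
  x = 2: f_y(2, y) = 3*y**2 + 20*y + 51; no integer root y with |y| ≤ 4.
  x = 3: f_y(3, y) = 3*y**2 + 20*y + 65; no integer root y with |y| ≤ 4.
  x = 4: f_y(4, y) = 3*y**2 + 20*y + 83; no integer root y with |y| ≤ 4.
Only singular point on the grid: (-1, -3).
Classify: substitute x = -1 + u, y = -3 + v and expand: f = -u**3 + 2*u**2*v + v**3 + v**2.
No constant or linear terms (consistent with a singular point). Quadratic part: v**2. Cubic part: -u**3 + 2*u**2*v + v**3.
The quadratic part v**2 is a perfect square, so there is a single (double) tangent line v = 0, i.e. y = -3. Restricting the cubic part to that line (v = 0) leaves -u**3 ≠ 0, so f is not divisible by v and the branch is v² ≈ u**3 to lowest order — this is a cusp.
Classification: cusp.


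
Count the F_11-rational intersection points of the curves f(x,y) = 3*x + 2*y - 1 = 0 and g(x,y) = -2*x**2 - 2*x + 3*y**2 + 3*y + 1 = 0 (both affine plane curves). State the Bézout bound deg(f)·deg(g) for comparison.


Common zeros: ∅; count = 0; Bézout bound = 2.

deg(f) = 1, deg(g) = 2, so Bézout bound = 2.
Scan x ∈ F_11. For each x, list the y ∈ F_11 with f(x, y) ≡ 0 and those with g(x, y) ≡ 0 (mod 11); the common zeros in that column are the intersection.
  x = 0: f ≡ 0 at y ∈ {6}; g ≡ 0 at y ∈ ∅; common: ∅.
  x = 1: f ≡ 0 at y ∈ {10}; g ≡ 0 at y ∈ {3, 7}; common: ∅.
  x = 2: f ≡ 0 at y ∈ {3}; g ≡ 0 at y ∈ {0, 10}; common: ∅.
  x = 3: f ≡ 0 at y ∈ {7}; g ≡ 0 at y ∈ ∅; common: ∅.
  x = 4: f ≡ 0 at y ∈ {0}; g ≡ 0 at y ∈ {1, 9}; common: ∅.
  x = 5: f ≡ 0 at y ∈ {4}; g ≡ 0 at y ∈ ∅; common: ∅.
  x = 6: f ≡ 0 at y ∈ {8}; g ≡ 0 at y ∈ {1, 9}; common: ∅.
  x = 7: f ≡ 0 at y ∈ {1}; g ≡ 0 at y ∈ ∅; common: ∅.
  x = 8: f ≡ 0 at y ∈ {5}; g ≡ 0 at y ∈ {0, 10}; common: ∅.
  x = 9: f ≡ 0 at y ∈ {9}; g ≡ 0 at y ∈ {3, 7}; common: ∅.
  x = 10: f ≡ 0 at y ∈ {2}; g ≡ 0 at y ∈ ∅; common: ∅.
Collecting: common zeros = ∅, so the count is 0.
Comparison with the Bézout bound: 0 ≤ 2 = deg(f)·deg(g), as expected for curves with no common component (the affine F_11-count falls short of the bound because intersections may lie at infinity, over extension fields, or carry multiplicity).


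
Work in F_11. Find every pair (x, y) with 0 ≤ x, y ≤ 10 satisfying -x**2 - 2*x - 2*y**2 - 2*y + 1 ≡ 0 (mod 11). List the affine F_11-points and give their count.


Affine F_11-points: {(0, 2), (0, 8), (2, 1), (2, 9), (7, 1), (7, 9), (9, 2), (9, 8), (10, 3), (10, 7)}; count = 10.

For each of the 121 pairs (x, y) ∈ F_11², evaluate f(x, y) mod 11. Record the zeros.
  x = 0: [0↦1, 1↦8, 2↦0, 3↦10, 4↦5, 5↦7, 6↦5, 7↦10, 8↦0, 9↦8, 10↦1]  zeros at y ∈ {2, 8}
  x = 1: [0↦9, 1↦5, 2↦8, 3↦7, 4↦2, 5↦4, 6↦2, 7↦7, 8↦8, 9↦5, 10↦9]  zeros at y ∈ ∅
  x = 2: [0↦4, 1↦0, 2↦3, 3↦2, 4↦8, 5↦10, 6↦8, 7↦2, 8↦3, 9↦0, 10↦4]  zeros at y ∈ {1, 9}
  x = 3: [0↦8, 1↦4, 2↦7, 3↦6, 4↦1, 5↦3, 6↦1, 7↦6, 8↦7, 9↦4, 10↦8]  zeros at y ∈ ∅
  x = 4: [0↦10, 1↦6, 2↦9, 3↦8, 4↦3, 5↦5, 6↦3, 7↦8, 8↦9, 9↦6, 10↦10]  zeros at y ∈ ∅
  x = 5: [0↦10, 1↦6, 2↦9, 3↦8, 4↦3, 5↦5, 6↦3, 7↦8, 8↦9, 9↦6, 10↦10]  zeros at y ∈ ∅
  x = 6: [0↦8, 1↦4, 2↦7, 3↦6, 4↦1, 5↦3, 6↦1, 7↦6, 8↦7, 9↦4, 10↦8]  zeros at y ∈ ∅
  x = 7: [0↦4, 1↦0, 2↦3, 3↦2, 4↦8, 5↦10, 6↦8, 7↦2, 8↦3, 9↦0, 10↦4]  zeros at y ∈ {1, 9}
  x = 8: [0↦9, 1↦5, 2↦8, 3↦7, 4↦2, 5↦4, 6↦2, 7↦7, 8↦8, 9↦5, 10↦9]  zeros at y ∈ ∅
  x = 9: [0↦1, 1↦8, 2↦0, 3↦10, 4↦5, 5↦7, 6↦5, 7↦10, 8↦0, 9↦8, 10↦1]  zeros at y ∈ {2, 8}
  x = 10: [0↦2, 1↦9, 2↦1, 3↦0, 4↦6, 5↦8, 6↦6, 7↦0, 8↦1, 9↦9, 10↦2]  zeros at y ∈ {3, 7}
Collecting zeros: affine points = {(0, 2), (0, 8), (2, 1), (2, 9), (7, 1), (7, 9), (9, 2), (9, 8), (10, 3), (10, 7)}.
Total count |C(F_11)_aff| = 10.


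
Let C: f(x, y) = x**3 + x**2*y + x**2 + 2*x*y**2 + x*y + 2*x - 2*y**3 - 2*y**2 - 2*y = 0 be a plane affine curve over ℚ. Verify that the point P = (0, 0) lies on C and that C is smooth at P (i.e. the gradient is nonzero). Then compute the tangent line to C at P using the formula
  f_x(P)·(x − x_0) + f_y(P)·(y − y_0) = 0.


Tangent line at P: 2*x - 2*y = 0.

Step 1: f(0, 0) = 0, so P lies on C.
Step 2: partial derivatives
  f_x(x, y) = 3*x**2 + 2*x*y + 2*x + 2*y**2 + y + 2, f_y(x, y) = x**2 + 4*x*y + x - 6*y**2 - 4*y - 2.
  f_x(P) = 2, f_y(P) = -2 (gradient nonzero, so P is smooth).
Step 3: tangent line at P: 2·(x − 0) + -2·(y − 0) = 0.
Expanding: 2*x - 2*y = 0.


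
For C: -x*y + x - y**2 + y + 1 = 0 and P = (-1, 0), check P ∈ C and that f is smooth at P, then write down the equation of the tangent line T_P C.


Tangent line at P: x + 2*y + 1 = 0.

Step 1: f(-1, 0) = 0, so P lies on C.
Step 2: partial derivatives
  f_x(x, y) = 1 - y, f_y(x, y) = -x - 2*y + 1.
  f_x(P) = 1, f_y(P) = 2 (gradient nonzero, so P is smooth).
Step 3: tangent line at P: 1·(x − -1) + 2·(y − 0) = 0.
Expanding: x + 2*y + 1 = 0.


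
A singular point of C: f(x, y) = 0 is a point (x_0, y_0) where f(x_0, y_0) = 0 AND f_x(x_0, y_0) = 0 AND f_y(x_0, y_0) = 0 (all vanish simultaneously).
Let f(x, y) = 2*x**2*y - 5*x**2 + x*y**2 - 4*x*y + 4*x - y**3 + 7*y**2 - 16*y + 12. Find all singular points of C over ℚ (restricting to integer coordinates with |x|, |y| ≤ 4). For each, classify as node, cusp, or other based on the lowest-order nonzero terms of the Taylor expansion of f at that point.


Singular points: {(0, 2)}; classification: node.

Compute partial derivatives:
  f_x = 4*x*y - 10*x + y**2 - 4*y + 4.
  f_y = 2*x**2 + 2*x*y - 4*x - 3*y**2 + 14*y - 16.
Scan x_0 ∈ {−4, ..., 4}. For each x_0, f_y(x_0, y) is a polynomial in y; find its integer roots y ∈ {−4, ..., 4}, then test f_x and f at those candidates.
  x = -4: f_y(-4, y) = -3*y**2 + 6*y + 32; no integer root y with |y| ≤ 4.
  x = -3: f_y(-3, y) = -3*y**2 + 8*y + 14; no integer root y with |y| ≤ 4.
  x = -2: f_y(-2, y) = -3*y**2 + 10*y; vanishes at y ∈ {0}. (-2, 0): f_x = 24 ≠ 0.
  x = -1: f_y(-1, y) = -3*y**2 + 12*y - 10; no integer root y with |y| ≤ 4.
  x = 0: f_y(0, y) = -3*y**2 + 14*y - 16; vanishes at y ∈ {2}. (0, 2): f_x = 0, f = 0 — SINGULAR.
  x = 1: f_y(1, y) = -3*y**2 + 16*y - 18; no integer root y with |y| ≤ 4.
  x = 2: f_y(2, y) = -3*y**2 + 18*y - 16; no integer root y with |y| ≤ 4.
  x = 3: f_y(3, y) = -3*y**2 + 20*y - 10; no integer root y with |y| ≤ 4.
  x = 4: f_y(4, y) = -3*y**2 + 22*y; vanishes at y ∈ {0}. (4, 0): f_x = -36 ≠ 0.
Only singular point on the grid: (0, 2).
Classify: substitute x = 0 + u, y = 2 + v and expand: f = 2*u**2*v - u**2 + u*v**2 - v**3 + v**2.
No constant or linear terms (consistent with a singular point). Quadratic part: -u**2 + v**2. Cubic part: 2*u**2*v + u*v**2 - v**3.
The quadratic part v**2 - u**2 = (v − u)(v + u) splits into two distinct linear factors, so there are two distinct tangent lines y − 2 = ±(x − 0) — this is a node (ordinary double point).
Classification: node.


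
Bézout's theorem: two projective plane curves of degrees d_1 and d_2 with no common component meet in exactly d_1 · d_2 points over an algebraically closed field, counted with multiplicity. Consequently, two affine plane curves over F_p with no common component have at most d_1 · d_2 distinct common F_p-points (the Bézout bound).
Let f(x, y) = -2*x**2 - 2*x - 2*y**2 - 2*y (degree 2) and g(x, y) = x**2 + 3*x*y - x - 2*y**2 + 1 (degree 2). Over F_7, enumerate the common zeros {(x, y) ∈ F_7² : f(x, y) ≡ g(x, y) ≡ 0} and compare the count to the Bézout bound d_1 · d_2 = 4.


Common zeros: {(3, 1)}; count = 1; Bézout bound = 4.

deg(f) = 2, deg(g) = 2, so Bézout bound = 4.
Scan x ∈ F_7. For each x, list the y ∈ F_7 with f(x, y) ≡ 0 and those with g(x, y) ≡ 0 (mod 7); the common zeros in that column are the intersection.
  x = 0: f ≡ 0 at y ∈ {0, 6}; g ≡ 0 at y ∈ {2, 5}; common: ∅.
  x = 1: f ≡ 0 at y ∈ {3}; g ≡ 0 at y ∈ ∅; common: ∅.
  x = 2: f ≡ 0 at y ∈ ∅; g ≡ 0 at y ∈ {1, 2}; common: ∅.
  x = 3: f ≡ 0 at y ∈ {1, 5}; g ≡ 0 at y ∈ {0, 1}; common: {1}.
  x = 4: f ≡ 0 at y ∈ ∅; g ≡ 0 at y ∈ ∅; common: ∅.
  x = 5: f ≡ 0 at y ∈ {3}; g ≡ 0 at y ∈ {0, 4}; common: ∅.
  x = 6: f ≡ 0 at y ∈ {0, 6}; g ≡ 0 at y ∈ ∅; common: ∅.
Collecting: common zeros = {(3, 1)}, so the count is 1.
Comparison with the Bézout bound: 1 ≤ 4 = deg(f)·deg(g), as expected for curves with no common component (the affine F_7-count falls short of the bound because intersections may lie at infinity, over extension fields, or carry multiplicity).


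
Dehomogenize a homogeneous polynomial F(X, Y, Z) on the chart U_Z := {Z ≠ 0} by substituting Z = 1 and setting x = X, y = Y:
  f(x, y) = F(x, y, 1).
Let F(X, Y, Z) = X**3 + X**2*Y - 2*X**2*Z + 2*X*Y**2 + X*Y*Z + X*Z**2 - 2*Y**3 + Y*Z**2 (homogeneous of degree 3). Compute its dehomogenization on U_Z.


f(x, y) = x**3 + x**2*y - 2*x**2 + 2*x*y**2 + x*y + x - 2*y**3 + y

On U_Z we set Z = 1. Each monomial c·X^i·Y^j·Z^k in F becomes c·x^i·y^j·1^k = c·x^i·y^j.
Substituting Z = 1: F(X, Y, 1) = x**3 + x**2*y - 2*x**2 + 2*x*y**2 + x*y + x - 2*y**3 + y.
Note: deg(f) ≤ deg(F) = 3; strict inequality happens when F is divisible by Z (lost terms).


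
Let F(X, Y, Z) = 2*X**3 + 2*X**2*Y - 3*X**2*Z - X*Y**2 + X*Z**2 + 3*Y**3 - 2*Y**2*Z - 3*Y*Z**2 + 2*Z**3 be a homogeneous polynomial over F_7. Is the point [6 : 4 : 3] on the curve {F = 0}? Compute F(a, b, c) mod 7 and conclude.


F(6,4,3) ≡ 4 (mod 7); P is NOT on the curve.

Evaluate F(6, 4, 3) term-by-term (mod 7).
  2*X**3 ↦ 2·216·1·1 = 432
  2*X**2*Y ↦ 2·36·4·1 = 288
  -3*X**2*Z ↦ -3·36·1·3 = -324
  -X*Y**2 ↦ -1·6·16·1 = -96
  X*Z**2 ↦ 1·6·1·9 = 54
  3*Y**3 ↦ 3·1·64·1 = 192
  -2*Y**2*Z ↦ -2·1·16·3 = -96
  -3*Y*Z**2 ↦ -3·1·4·9 = -108
  2*Z**3 ↦ 2·1·1·27 = 54
Sum: F(6, 4, 3) = (432) + (288) + (-324) + (-96) + (54) + (192) + (-96) + (-108) + (54) = 396.
Reducing mod 7: 396 ≡ 4 (mod 7).
Since F(a, b, c) ≡ 4 ≠ 0 (mod 7), P does NOT lie on the curve.


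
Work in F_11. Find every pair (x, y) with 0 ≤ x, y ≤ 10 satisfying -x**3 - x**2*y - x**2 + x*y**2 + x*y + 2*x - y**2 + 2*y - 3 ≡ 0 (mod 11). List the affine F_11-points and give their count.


Affine F_11-points: {(0, 4), (0, 9), (1, 7), (2, 0), (3, 0), (3, 2), (5, 0), (5, 10), (6, 4), (6, 6), (10, 5), (10, 6)}; count = 12.

For each of the 121 pairs (x, y) ∈ F_11², evaluate f(x, y) mod 11. Record the zeros.
  x = 0: [0↦8, 1↦9, 2↦8, 3↦5, 4↦0, 5↦4, 6↦6, 7↦6, 8↦4, 9↦0, 10↦5]  zeros at y ∈ {4, 9}
  x = 1: [0↦8, 1↦10, 2↦1, 3↦3, 4↦5, 5↦7, 6↦9, 7↦0, 8↦2, 9↦4, 10↦6]  zeros at y ∈ {7}
  x = 2: [0↦0, 1↦1, 2↦4, 3↦9, 4↦5, 5↦3, 6↦3, 7↦5, 8↦9, 9↦4, 10↦1]  zeros at y ∈ {0}
  x = 3: [0↦0, 1↦9, 2↦0, 3↦6, 4↦5, 5↦8, 6↦4, 7↦4, 8↦8, 9↦5, 10↦6]  zeros at y ∈ {0, 2}
  x = 4: [0↦2, 1↦6, 2↦5, 3↦10, 4↦10, 5↦5, 6↦6, 7↦2, 8↦4, 9↦1, 10↦4]  zeros at y ∈ ∅
  x = 5: [0↦0, 1↦8, 2↦2, 3↦4, 4↦3, 5↦10, 6↦3, 7↦4, 8↦2, 9↦8, 10↦0]  zeros at y ∈ {0, 10}
  x = 6: [0↦10, 1↦9, 2↦7, 3↦4, 4↦0, 5↦6, 6↦0, 7↦4, 8↦7, 9↦9, 10↦10]  zeros at y ∈ {4, 6}
  x = 7: [0↦4, 1↦3, 2↦3, 3↦4, 4↦6, 5↦9, 6↦2, 7↦7, 8↦2, 9↦9, 10↦6]  zeros at y ∈ ∅
  x = 8: [0↦9, 1↦6, 2↦6, 3↦9, 4↦4, 5↦2, 6↦3, 7↦7, 8↦3, 9↦2, 10↦4]  zeros at y ∈ ∅
  x = 9: [0↦8, 1↦1, 2↦10, 3↦2, 4↦10, 5↦1, 6↦8, 7↦9, 8↦4, 9↦4, 10↦9]  zeros at y ∈ ∅
  x = 10: [0↦6, 1↦4, 2↦9, 3↦10, 4↦7, 5↦0, 6↦0, 7↦7, 8↦10, 9↦9, 10↦4]  zeros at y ∈ {5, 6}
Collecting zeros: affine points = {(0, 4), (0, 9), (1, 7), (2, 0), (3, 0), (3, 2), (5, 0), (5, 10), (6, 4), (6, 6), (10, 5), (10, 6)}.
Total count |C(F_11)_aff| = 12.


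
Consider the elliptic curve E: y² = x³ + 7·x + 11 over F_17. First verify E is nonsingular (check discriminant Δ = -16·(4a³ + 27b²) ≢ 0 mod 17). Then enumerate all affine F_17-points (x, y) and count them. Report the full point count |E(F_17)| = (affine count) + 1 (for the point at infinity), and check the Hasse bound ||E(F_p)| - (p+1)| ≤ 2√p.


Affine points = {(1, 6), (1, 11), (2, 4), (2, 13), (3, 5), (3, 12), (4, 1), (4, 16), (5, 1), (5, 16), (8, 1), (8, 16), (9, 2), (9, 15), (11, 5), (11, 12), (12, 2), (12, 15), (13, 2), (13, 15)}; affine count = 20; |E(F_17)| = 21.

Discriminant check: Δ ∝ 4a³ + 27b² = 4·7³ + 27·11² = 4·343 + 27·121 ≡ 15 (mod 17). Nonzero ⇒ E is nonsingular.
For each x ∈ F_17, compute rhs = x³ + 7·x + 11 mod 17, then count y ∈ F_17 with y² ≡ rhs.
  x = 0: rhs = 11, matching y values: none (0 points).
  x = 1: rhs = 2, matching y values: 6, 11 (2 points).
  x = 2: rhs = 16, matching y values: 4, 13 (2 points).
  x = 3: rhs = 8, matching y values: 5, 12 (2 points).
  x = 4: rhs = 1, matching y values: 1, 16 (2 points).
  x = 5: rhs = 1, matching y values: 1, 16 (2 points).
  x = 6: rhs = 14, matching y values: none (0 points).
  x = 7: rhs = 12, matching y values: none (0 points).
  x = 8: rhs = 1, matching y values: 1, 16 (2 points).
  x = 9: rhs = 4, matching y values: 2, 15 (2 points).
  x = 10: rhs = 10, matching y values: none (0 points).
  x = 11: rhs = 8, matching y values: 5, 12 (2 points).
  x = 12: rhs = 4, matching y values: 2, 15 (2 points).
  x = 13: rhs = 4, matching y values: 2, 15 (2 points).
  x = 14: rhs = 14, matching y values: none (0 points).
  x = 15: rhs = 6, matching y values: none (0 points).
  x = 16: rhs = 3, matching y values: none (0 points).
Total affine count: 20.
Full point count |E(F_17)| = 20 + 1 = 21.
Hasse bound: |21 − (17+1)| = |3| = 3 ≤ 2√17 ≈ 8.2462 ✓.


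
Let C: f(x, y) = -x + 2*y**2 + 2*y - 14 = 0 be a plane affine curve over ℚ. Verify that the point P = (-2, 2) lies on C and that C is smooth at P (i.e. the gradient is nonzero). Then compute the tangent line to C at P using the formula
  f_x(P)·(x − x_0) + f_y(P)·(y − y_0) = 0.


Tangent line at P: -x + 10*y - 22 = 0.

Step 1: f(-2, 2) = 0, so P lies on C.
Step 2: partial derivatives
  f_x(x, y) = -1, f_y(x, y) = 4*y + 2.
  f_x(P) = -1, f_y(P) = 10 (gradient nonzero, so P is smooth).
Step 3: tangent line at P: -1·(x − -2) + 10·(y − 2) = 0.
Expanding: -x + 10*y - 22 = 0.


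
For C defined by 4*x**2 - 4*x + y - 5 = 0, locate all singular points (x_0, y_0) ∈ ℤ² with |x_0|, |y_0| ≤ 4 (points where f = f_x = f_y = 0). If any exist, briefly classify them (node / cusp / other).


No singular points in the scanned grid; C is smooth there.

Compute partial derivatives:
  f_x = 8*x - 4.
  f_y = 1.
f_y = 1 is a nonzero constant, so f_y never vanishes: no point (x, y) can satisfy f = f_x = f_y = 0. In particular no (x, y) ∈ {−4, ..., 4}² is singular; the curve is smooth.


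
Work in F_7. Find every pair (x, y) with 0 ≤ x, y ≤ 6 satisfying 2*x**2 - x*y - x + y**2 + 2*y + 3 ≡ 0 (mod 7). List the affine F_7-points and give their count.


Affine F_7-points: ∅; count = 0.

For each of the 49 pairs (x, y) ∈ F_7², evaluate f(x, y) mod 7. Record the zeros.
  x = 0: [0↦3, 1↦6, 2↦4, 3↦4, 4↦6, 5↦3, 6↦2]  zeros at y ∈ ∅
  x = 1: [0↦4, 1↦6, 2↦3, 3↦2, 4↦3, 5↦6, 6↦4]  zeros at y ∈ ∅
  x = 2: [0↦2, 1↦3, 2↦6, 3↦4, 4↦4, 5↦6, 6↦3]  zeros at y ∈ ∅
  x = 3: [0↦4, 1↦4, 2↦6, 3↦3, 4↦2, 5↦3, 6↦6]  zeros at y ∈ ∅
  x = 4: [0↦3, 1↦2, 2↦3, 3↦6, 4↦4, 5↦4, 6↦6]  zeros at y ∈ ∅
  x = 5: [0↦6, 1↦4, 2↦4, 3↦6, 4↦3, 5↦2, 6↦3]  zeros at y ∈ ∅
  x = 6: [0↦6, 1↦3, 2↦2, 3↦3, 4↦6, 5↦4, 6↦4]  zeros at y ∈ ∅
Collecting zeros: affine points = ∅.
Total count |C(F_7)_aff| = 0.


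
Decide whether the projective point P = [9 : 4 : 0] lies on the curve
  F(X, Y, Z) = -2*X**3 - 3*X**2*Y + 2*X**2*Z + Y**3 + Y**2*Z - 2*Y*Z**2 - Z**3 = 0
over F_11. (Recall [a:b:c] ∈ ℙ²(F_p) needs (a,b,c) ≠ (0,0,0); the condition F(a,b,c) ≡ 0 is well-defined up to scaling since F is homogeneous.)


F(9,4,0) ≡ 10 (mod 11); P is NOT on the curve.

Evaluate F(9, 4, 0) term-by-term (mod 11).
  -2*X**3 ↦ -2·729·1·1 = -1458
  -3*X**2*Y ↦ -3·81·4·1 = -972
  2*X**2*Z ↦ 2·81·1·0 = 0
  Y**3 ↦ 1·1·64·1 = 64
  Y**2*Z ↦ 1·1·16·0 = 0
  -2*Y*Z**2 ↦ -2·1·4·0 = 0
  -Z**3 ↦ -1·1·1·0 = 0
Sum: F(9, 4, 0) = (-1458) + (-972) + (0) + (64) + (0) + (0) + (0) = -2366.
Reducing mod 11: -2366 ≡ 10 (mod 11).
Since F(a, b, c) ≡ 10 ≠ 0 (mod 11), P does NOT lie on the curve.


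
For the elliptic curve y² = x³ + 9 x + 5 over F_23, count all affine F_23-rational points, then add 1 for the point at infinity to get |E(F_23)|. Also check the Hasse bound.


Affine points = {(2, 10), (2, 13), (3, 6), (3, 17), (4, 6), (4, 17), (11, 3), (11, 20), (12, 1), (12, 22), (14, 0), (16, 6), (16, 17), (21, 5), (21, 18), (22, 8), (22, 15)}; affine count = 17; |E(F_23)| = 18.

Discriminant check: Δ ∝ 4a³ + 27b² = 4·9³ + 27·5² = 4·729 + 27·25 ≡ 3 (mod 23). Nonzero ⇒ E is nonsingular.
For each x ∈ F_23, compute rhs = x³ + 9·x + 5 mod 23, then count y ∈ F_23 with y² ≡ rhs.
  x = 0: rhs = 5, matching y values: none (0 points).
  x = 1: rhs = 15, matching y values: none (0 points).
  x = 2: rhs = 8, matching y values: 10, 13 (2 points).
  x = 3: rhs = 13, matching y values: 6, 17 (2 points).
  x = 4: rhs = 13, matching y values: 6, 17 (2 points).
  x = 5: rhs = 14, matching y values: none (0 points).
  x = 6: rhs = 22, matching y values: none (0 points).
  x = 7: rhs = 20, matching y values: none (0 points).
  x = 8: rhs = 14, matching y values: none (0 points).
  x = 9: rhs = 10, matching y values: none (0 points).
  x = 10: rhs = 14, matching y values: none (0 points).
  x = 11: rhs = 9, matching y values: 3, 20 (2 points).
  x = 12: rhs = 1, matching y values: 1, 22 (2 points).
  x = 13: rhs = 19, matching y values: none (0 points).
  x = 14: rhs = 0, matching y values: 0 (1 points).
  x = 15: rhs = 19, matching y values: none (0 points).
  x = 16: rhs = 13, matching y values: 6, 17 (2 points).
  x = 17: rhs = 11, matching y values: none (0 points).
  x = 18: rhs = 19, matching y values: none (0 points).
  x = 19: rhs = 20, matching y values: none (0 points).
  x = 20: rhs = 20, matching y values: none (0 points).
  x = 21: rhs = 2, matching y values: 5, 18 (2 points).
  x = 22: rhs = 18, matching y values: 8, 15 (2 points).
Total affine count: 17.
Full point count |E(F_23)| = 17 + 1 = 18.
Hasse bound: |18 − (23+1)| = |-6| = 6 ≤ 2√23 ≈ 9.5917 ✓.
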